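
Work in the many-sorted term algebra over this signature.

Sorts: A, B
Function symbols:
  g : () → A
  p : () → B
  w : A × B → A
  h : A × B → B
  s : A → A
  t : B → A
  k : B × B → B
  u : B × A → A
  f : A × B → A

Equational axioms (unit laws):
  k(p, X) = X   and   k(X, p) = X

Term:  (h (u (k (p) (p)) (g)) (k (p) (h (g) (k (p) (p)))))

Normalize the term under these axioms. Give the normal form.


1. (h (u (k (p) (p)) (g)) (k (p) (h (g) (k (p) (p)))))  →  (h (u (p) (g)) (k (p) (h (g) (k (p) (p)))))
2. (h (u (p) (g)) (k (p) (h (g) (k (p) (p)))))  →  (h (u (p) (g)) (h (g) (k (p) (p))))
3. (h (u (p) (g)) (h (g) (k (p) (p))))  →  (h (u (p) (g)) (h (g) (p)))

normal form = (h (u (p) (g)) (h (g) (p)))


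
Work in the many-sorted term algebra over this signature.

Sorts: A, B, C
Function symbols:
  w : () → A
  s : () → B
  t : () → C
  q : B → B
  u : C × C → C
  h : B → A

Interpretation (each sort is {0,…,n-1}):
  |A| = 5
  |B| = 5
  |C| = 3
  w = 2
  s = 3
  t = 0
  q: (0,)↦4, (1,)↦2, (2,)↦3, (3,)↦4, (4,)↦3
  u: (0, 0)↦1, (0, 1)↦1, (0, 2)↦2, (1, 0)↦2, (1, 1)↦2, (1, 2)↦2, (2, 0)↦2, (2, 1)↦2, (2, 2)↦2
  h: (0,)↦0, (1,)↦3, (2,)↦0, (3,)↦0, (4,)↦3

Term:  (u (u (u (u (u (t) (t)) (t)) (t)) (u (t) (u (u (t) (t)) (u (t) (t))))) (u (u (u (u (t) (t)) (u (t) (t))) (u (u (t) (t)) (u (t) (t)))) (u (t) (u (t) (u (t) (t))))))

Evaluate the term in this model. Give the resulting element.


value = 2

  t = 0
  t = 0
  (u (t) (t)) = u(0, 0) = 1
  t = 0
  (u (u (t) (t)) (t)) = u(1, 0) = 2
  t = 0
  (u (u (u (t) (t)) (t)) (t)) = u(2, 0) = 2
  t = 0
  t = 0
  t = 0
  (u (t) (t)) = u(0, 0) = 1
  t = 0
  t = 0
  (u (t) (t)) = u(0, 0) = 1
  (u (u (t) (t)) (u (t) (t))) = u(1, 1) = 2
  (u (t) (u (u (t) (t)) (u (t) (t)))) = u(0, 2) = 2
  (u (u (u (u (t) (t)) (t)) (t)) (u (t) (u (u (t) (t)) (u (t) (t))))) = u(2, 2) = 2
  t = 0
  t = 0
  (u (t) (t)) = u(0, 0) = 1
  t = 0
  t = 0
  (u (t) (t)) = u(0, 0) = 1
  (u (u (t) (t)) (u (t) (t))) = u(1, 1) = 2
  t = 0
  t = 0
  (u (t) (t)) = u(0, 0) = 1
  t = 0
  t = 0
  (u (t) (t)) = u(0, 0) = 1
  (u (u (t) (t)) (u (t) (t))) = u(1, 1) = 2
  (u (u (u (t) (t)) (u (t) (t))) (u (u (t) (t)) (u (t) (t)))) = u(2, 2) = 2
  t = 0
  t = 0
  t = 0
  t = 0
  (u (t) (t)) = u(0, 0) = 1
  (u (t) (u (t) (t))) = u(0, 1) = 1
  (u (t) (u (t) (u (t) (t)))) = u(0, 1) = 1
  (u (u (u (u (t) (t)) (u (t) (t))) (u (u (t) (t)) (u (t) (t)))) (u (t) (u (t) (u (t) (t))))) = u(2, 1) = 2
  (u (u (u (u (u (t) (t)) (t)) (t)) (u (t) (u (u (t) (t)) (u (t) (t))))) (u (u (u (u (t) (t)) (u (t) (t))) (u (u (t) (t)) (u (t) (t)))) (u (t) (u (t) (u (t) (t)))))) = u(2, 2) = 2


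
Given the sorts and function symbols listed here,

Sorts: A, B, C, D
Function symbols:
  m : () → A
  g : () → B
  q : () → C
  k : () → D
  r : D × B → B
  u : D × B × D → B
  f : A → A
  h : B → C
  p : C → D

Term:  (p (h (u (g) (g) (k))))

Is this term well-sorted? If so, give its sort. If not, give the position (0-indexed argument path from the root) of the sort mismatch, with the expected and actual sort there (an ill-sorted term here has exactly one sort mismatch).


ill-sorted at position [0, 0, 0]: expected D, got B

      (g) : B
      (g) : B
      (k) : D
    (u (g) (g) (k)) : ✗ arg 0 at [0, 0, 0] has sort B, expected D


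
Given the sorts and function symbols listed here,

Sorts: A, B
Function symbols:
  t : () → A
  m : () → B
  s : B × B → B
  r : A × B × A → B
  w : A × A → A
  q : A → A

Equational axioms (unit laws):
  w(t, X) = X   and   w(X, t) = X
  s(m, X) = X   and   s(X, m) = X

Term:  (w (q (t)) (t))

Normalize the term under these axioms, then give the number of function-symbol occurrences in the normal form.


size = 2

1. (w (q (t)) (t))  →  (q (t))
normal form: (q (t))


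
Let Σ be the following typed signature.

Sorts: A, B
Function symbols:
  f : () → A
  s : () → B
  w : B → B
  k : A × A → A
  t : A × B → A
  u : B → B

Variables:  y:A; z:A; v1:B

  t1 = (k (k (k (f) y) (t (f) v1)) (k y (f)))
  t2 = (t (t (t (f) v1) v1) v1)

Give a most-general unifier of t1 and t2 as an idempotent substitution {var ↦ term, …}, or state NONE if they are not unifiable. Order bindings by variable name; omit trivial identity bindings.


NONE (not unifiable)

head clash or occurs-check failure — not unifiable


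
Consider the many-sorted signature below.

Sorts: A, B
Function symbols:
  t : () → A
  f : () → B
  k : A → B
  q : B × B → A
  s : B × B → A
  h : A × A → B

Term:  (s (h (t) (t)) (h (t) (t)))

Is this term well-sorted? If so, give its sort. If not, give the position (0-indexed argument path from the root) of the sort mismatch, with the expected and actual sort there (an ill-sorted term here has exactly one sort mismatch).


    (t) : A
    (t) : A
  (h (t) (t)) : B
    (t) : A
    (t) : A
  (h (t) (t)) : B
(s (h (t) (t)) (h (t) (t))) : A

well-sorted; sort = A


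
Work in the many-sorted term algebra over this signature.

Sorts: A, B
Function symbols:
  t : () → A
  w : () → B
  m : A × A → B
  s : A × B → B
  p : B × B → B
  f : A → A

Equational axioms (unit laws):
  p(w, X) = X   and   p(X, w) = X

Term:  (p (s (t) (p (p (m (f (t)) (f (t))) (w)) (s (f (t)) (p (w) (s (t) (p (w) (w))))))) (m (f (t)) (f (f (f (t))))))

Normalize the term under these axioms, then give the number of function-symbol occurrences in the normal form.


1. (p (s (t) (p (p (m (f (t)) (f (t))) (w)) (s (f (t)) (p (w) (s (t) (p (w) (w))))))) (m (f (t)) (f (f (f (t))))))  →  (p (s (t) (p (m (f (t)) (f (t))) (s (f (t)) (p (w) (s (t) (p (w) (w))))))) (m (f (t)) (f (f (f (t))))))
2. (p (s (t) (p (m (f (t)) (f (t))) (s (f (t)) (p (w) (s (t) (p (w) (w))))))) (m (f (t)) (f (f (f (t))))))  →  (p (s (t) (p (m (f (t)) (f (t))) (s (f (t)) (s (t) (p (w) (w)))))) (m (f (t)) (f (f (f (t))))))
3. (p (s (t) (p (m (f (t)) (f (t))) (s (f (t)) (s (t) (p (w) (w)))))) (m (f (t)) (f (f (f (t))))))  →  (p (s (t) (p (m (f (t)) (f (t))) (s (f (t)) (s (t) (w))))) (m (f (t)) (f (f (f (t))))))
normal form: (p (s (t) (p (m (f (t)) (f (t))) (s (f (t)) (s (t) (w))))) (m (f (t)) (f (f (f (t))))))

size = 22


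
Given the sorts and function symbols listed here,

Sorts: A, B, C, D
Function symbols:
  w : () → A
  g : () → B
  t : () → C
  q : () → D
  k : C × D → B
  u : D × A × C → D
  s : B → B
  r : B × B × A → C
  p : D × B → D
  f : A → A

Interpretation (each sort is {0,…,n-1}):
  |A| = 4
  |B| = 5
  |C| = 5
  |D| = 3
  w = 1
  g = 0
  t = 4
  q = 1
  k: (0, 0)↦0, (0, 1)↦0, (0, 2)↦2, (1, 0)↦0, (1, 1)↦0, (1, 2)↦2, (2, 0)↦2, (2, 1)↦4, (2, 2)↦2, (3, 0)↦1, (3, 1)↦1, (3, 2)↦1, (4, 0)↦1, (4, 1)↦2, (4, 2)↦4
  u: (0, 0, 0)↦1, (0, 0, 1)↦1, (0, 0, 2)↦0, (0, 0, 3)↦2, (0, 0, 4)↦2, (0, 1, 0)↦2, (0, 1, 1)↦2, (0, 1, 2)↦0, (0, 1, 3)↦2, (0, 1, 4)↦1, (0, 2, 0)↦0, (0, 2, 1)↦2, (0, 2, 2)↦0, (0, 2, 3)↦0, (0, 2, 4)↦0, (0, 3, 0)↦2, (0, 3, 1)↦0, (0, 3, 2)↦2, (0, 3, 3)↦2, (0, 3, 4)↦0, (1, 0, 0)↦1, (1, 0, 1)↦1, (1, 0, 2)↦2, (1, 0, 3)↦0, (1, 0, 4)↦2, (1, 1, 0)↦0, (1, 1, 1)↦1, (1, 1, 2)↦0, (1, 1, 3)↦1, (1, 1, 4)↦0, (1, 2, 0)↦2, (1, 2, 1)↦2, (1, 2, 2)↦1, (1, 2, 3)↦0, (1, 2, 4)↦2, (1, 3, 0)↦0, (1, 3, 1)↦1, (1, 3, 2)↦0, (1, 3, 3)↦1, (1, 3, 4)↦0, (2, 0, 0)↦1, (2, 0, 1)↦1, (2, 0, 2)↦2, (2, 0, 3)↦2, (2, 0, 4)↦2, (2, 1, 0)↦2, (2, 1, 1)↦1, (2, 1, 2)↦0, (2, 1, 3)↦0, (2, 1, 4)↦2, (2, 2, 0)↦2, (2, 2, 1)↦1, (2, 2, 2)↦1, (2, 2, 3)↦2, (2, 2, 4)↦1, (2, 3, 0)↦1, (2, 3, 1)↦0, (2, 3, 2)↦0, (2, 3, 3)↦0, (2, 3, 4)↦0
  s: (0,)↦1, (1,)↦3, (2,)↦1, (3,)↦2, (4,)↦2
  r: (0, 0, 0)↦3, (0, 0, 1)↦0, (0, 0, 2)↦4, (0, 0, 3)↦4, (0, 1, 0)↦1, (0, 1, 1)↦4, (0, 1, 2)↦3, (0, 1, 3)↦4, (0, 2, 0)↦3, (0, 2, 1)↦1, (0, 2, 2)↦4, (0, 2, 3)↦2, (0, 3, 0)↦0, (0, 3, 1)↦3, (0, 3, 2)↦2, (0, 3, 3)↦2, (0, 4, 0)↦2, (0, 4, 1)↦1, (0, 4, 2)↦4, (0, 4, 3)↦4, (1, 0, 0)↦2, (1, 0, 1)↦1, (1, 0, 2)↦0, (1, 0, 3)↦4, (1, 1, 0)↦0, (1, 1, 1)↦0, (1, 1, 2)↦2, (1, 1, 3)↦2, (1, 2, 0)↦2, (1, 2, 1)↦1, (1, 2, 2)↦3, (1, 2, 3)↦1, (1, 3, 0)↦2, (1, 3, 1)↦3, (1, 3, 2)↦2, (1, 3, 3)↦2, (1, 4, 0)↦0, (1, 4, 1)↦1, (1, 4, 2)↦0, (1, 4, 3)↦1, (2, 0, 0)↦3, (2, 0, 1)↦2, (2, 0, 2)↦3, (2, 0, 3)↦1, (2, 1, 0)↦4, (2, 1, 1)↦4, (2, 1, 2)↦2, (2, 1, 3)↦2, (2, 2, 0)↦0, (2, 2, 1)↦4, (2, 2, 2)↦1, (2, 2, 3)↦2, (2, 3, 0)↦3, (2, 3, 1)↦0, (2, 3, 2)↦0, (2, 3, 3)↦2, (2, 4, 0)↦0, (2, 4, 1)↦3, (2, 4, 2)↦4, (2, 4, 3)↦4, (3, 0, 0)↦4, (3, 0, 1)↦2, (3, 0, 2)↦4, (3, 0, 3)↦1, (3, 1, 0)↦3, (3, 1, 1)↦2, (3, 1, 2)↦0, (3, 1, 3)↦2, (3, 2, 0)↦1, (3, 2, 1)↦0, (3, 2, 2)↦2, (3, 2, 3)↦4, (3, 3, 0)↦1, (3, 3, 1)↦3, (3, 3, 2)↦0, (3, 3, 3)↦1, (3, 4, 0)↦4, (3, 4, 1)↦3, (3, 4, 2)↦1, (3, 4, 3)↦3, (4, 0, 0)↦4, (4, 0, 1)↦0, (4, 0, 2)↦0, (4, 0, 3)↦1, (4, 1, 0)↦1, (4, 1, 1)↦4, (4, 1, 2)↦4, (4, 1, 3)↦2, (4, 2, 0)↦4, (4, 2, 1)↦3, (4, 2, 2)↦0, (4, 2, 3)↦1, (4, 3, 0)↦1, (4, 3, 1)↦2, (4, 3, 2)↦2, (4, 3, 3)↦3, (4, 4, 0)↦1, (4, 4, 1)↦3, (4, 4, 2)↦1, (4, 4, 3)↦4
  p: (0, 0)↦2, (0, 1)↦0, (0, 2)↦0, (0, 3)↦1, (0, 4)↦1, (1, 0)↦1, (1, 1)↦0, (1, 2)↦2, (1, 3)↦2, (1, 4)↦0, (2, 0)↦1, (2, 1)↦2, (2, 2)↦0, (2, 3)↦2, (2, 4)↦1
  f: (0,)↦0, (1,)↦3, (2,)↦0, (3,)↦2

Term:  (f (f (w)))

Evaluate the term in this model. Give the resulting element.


value = 2

  w = 1
  (f (w)) = f(1,) = 3
  (f (f (w))) = f(3,) = 2


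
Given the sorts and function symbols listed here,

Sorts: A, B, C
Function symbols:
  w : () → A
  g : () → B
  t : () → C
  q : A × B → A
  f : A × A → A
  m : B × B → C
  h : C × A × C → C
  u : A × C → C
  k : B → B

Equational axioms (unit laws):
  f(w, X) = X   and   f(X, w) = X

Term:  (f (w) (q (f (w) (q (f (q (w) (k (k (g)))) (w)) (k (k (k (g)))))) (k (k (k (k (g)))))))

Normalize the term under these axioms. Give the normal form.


1. (f (w) (q (f (w) (q (f (q (w) (k (k (g)))) (w)) (k (k (k (g)))))) (k (k (k (k (g)))))))  →  (q (f (w) (q (f (q (w) (k (k (g)))) (w)) (k (k (k (g)))))) (k (k (k (k (g))))))
2. (q (f (w) (q (f (q (w) (k (k (g)))) (w)) (k (k (k (g)))))) (k (k (k (k (g))))))  →  (q (q (f (q (w) (k (k (g)))) (w)) (k (k (k (g))))) (k (k (k (k (g))))))
3. (q (q (f (q (w) (k (k (g)))) (w)) (k (k (k (g))))) (k (k (k (k (g))))))  →  (q (q (q (w) (k (k (g)))) (k (k (k (g))))) (k (k (k (k (g))))))

normal form = (q (q (q (w) (k (k (g)))) (k (k (k (g))))) (k (k (k (k (g))))))


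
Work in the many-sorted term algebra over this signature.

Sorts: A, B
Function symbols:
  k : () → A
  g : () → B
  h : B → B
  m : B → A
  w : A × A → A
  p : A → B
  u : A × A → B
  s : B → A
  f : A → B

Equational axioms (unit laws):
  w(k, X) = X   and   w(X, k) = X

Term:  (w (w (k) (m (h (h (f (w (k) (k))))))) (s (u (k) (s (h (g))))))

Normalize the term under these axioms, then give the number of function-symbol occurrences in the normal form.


size = 12

1. (w (w (k) (m (h (h (f (w (k) (k))))))) (s (u (k) (s (h (g))))))  →  (w (m (h (h (f (w (k) (k)))))) (s (u (k) (s (h (g))))))
2. (w (m (h (h (f (w (k) (k)))))) (s (u (k) (s (h (g))))))  →  (w (m (h (h (f (k))))) (s (u (k) (s (h (g))))))
normal form: (w (m (h (h (f (k))))) (s (u (k) (s (h (g))))))


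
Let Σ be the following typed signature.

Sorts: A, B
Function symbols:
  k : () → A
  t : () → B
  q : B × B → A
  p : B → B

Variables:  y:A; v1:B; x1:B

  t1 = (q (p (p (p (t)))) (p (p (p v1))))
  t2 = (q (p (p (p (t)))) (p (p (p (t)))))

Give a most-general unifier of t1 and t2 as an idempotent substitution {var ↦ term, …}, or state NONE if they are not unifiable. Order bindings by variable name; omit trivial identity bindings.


{v1 ↦ (t)}


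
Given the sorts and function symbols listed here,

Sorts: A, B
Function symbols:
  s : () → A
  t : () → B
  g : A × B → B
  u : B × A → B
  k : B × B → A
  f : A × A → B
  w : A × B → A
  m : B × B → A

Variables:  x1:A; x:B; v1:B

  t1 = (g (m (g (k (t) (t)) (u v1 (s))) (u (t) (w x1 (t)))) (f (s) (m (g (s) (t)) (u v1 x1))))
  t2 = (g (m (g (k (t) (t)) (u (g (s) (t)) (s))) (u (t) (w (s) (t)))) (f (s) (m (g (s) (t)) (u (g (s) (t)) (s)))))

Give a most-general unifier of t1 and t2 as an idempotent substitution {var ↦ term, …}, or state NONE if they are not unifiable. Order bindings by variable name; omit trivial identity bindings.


{v1 ↦ (g (s) (t)), x1 ↦ (s)}


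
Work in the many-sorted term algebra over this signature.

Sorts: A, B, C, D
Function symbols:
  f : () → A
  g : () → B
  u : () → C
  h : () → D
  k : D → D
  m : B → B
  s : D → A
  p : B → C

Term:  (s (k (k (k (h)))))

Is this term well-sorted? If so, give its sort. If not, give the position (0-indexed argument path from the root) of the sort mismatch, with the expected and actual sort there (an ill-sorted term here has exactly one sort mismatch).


well-sorted; sort = A

        (h) : D
      (k (h)) : D
    (k (k (h))) : D
  (k (k (k (h)))) : D
(s (k (k (k (h))))) : A


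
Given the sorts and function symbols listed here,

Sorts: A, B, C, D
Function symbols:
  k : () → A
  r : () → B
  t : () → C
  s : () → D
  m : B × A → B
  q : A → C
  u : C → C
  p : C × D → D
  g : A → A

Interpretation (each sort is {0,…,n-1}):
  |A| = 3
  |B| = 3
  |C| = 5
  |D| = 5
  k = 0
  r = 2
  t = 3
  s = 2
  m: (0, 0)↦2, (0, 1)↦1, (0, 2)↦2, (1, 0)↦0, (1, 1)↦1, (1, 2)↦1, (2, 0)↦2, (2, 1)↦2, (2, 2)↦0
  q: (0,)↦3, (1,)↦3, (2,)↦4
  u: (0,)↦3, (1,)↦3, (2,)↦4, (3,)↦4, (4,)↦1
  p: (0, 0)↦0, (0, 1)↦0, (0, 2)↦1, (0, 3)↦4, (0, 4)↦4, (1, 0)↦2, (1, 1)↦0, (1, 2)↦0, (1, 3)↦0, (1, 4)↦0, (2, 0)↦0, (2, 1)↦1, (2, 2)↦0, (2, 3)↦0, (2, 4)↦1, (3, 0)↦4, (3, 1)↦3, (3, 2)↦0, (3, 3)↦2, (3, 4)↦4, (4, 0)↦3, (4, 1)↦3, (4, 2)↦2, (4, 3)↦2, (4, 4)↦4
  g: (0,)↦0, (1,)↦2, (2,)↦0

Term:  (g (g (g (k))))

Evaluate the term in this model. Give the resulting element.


  k = 0
  (g (k)) = g(0,) = 0
  (g (g (k))) = g(0,) = 0
  (g (g (g (k)))) = g(0,) = 0

value = 0


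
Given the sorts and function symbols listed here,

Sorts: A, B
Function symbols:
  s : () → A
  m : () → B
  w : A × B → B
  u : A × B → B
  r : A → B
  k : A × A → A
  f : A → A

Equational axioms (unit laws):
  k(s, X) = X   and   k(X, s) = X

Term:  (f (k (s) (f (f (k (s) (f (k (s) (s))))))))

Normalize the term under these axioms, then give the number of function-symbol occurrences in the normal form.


size = 5

1. (f (k (s) (f (f (k (s) (f (k (s) (s))))))))  →  (f (f (f (k (s) (f (k (s) (s)))))))
2. (f (f (f (k (s) (f (k (s) (s)))))))  →  (f (f (f (f (k (s) (s))))))
3. (f (f (f (f (k (s) (s))))))  →  (f (f (f (f (s)))))
normal form: (f (f (f (f (s)))))


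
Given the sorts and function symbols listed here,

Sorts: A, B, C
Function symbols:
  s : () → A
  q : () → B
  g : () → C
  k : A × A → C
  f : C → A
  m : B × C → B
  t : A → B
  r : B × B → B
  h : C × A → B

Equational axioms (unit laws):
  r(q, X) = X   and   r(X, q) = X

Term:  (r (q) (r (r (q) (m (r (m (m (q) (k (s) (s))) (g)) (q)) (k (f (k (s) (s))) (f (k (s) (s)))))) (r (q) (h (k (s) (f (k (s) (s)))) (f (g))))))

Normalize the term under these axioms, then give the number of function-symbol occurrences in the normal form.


1. (r (q) (r (r (q) (m (r (m (m (q) (k (s) (s))) (g)) (q)) (k (f (k (s) (s))) (f (k (s) (s)))))) (r (q) (h (k (s) (f (k (s) (s)))) (f (g))))))  →  (r (r (q) (m (r (m (m (q) (k (s) (s))) (g)) (q)) (k (f (k (s) (s))) (f (k (s) (s)))))) (r (q) (h (k (s) (f (k (s) (s)))) (f (g)))))
2. (r (r (q) (m (r (m (m (q) (k (s) (s))) (g)) (q)) (k (f (k (s) (s))) (f (k (s) (s)))))) (r (q) (h (k (s) (f (k (s) (s)))) (f (g)))))  →  (r (m (r (m (m (q) (k (s) (s))) (g)) (q)) (k (f (k (s) (s))) (f (k (s) (s))))) (r (q) (h (k (s) (f (k (s) (s)))) (f (g)))))
3. (r (m (r (m (m (q) (k (s) (s))) (g)) (q)) (k (f (k (s) (s))) (f (k (s) (s))))) (r (q) (h (k (s) (f (k (s) (s)))) (f (g)))))  →  (r (m (m (m (q) (k (s) (s))) (g)) (k (f (k (s) (s))) (f (k (s) (s))))) (r (q) (h (k (s) (f (k (s) (s)))) (f (g)))))
4. (r (m (m (m (q) (k (s) (s))) (g)) (k (f (k (s) (s))) (f (k (s) (s))))) (r (q) (h (k (s) (f (k (s) (s)))) (f (g)))))  →  (r (m (m (m (q) (k (s) (s))) (g)) (k (f (k (s) (s))) (f (k (s) (s))))) (h (k (s) (f (k (s) (s)))) (f (g))))
normal form: (r (m (m (m (q) (k (s) (s))) (g)) (k (f (k (s) (s))) (f (k (s) (s))))) (h (k (s) (f (k (s) (s)))) (f (g))))

size = 27


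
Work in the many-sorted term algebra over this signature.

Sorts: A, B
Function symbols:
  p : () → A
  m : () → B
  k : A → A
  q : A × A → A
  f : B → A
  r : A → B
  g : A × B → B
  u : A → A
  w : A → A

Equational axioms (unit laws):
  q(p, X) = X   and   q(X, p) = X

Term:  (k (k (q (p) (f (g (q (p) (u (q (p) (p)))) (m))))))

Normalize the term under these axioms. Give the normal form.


normal form = (k (k (f (g (u (p)) (m)))))

1. (k (k (q (p) (f (g (q (p) (u (q (p) (p)))) (m))))))  →  (k (k (f (g (q (p) (u (q (p) (p)))) (m)))))
2. (k (k (f (g (q (p) (u (q (p) (p)))) (m)))))  →  (k (k (f (g (u (q (p) (p))) (m)))))
3. (k (k (f (g (u (q (p) (p))) (m)))))  →  (k (k (f (g (u (p)) (m)))))


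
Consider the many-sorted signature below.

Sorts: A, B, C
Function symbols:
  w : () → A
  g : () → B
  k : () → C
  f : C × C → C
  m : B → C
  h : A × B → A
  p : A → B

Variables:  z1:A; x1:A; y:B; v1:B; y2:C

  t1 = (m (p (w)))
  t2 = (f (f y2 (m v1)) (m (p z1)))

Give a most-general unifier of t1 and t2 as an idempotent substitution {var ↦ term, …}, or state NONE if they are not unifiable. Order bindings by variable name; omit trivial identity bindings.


NONE (not unifiable)

head clash or occurs-check failure — not unifiable


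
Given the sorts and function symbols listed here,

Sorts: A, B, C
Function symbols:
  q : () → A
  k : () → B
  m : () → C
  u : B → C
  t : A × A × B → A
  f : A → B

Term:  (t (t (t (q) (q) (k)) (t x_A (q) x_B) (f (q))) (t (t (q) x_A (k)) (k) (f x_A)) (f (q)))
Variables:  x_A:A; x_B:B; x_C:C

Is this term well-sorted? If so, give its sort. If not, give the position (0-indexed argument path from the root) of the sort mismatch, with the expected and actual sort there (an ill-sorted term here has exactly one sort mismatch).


ill-sorted at position [1, 1]: expected A, got B

      (q) : A
      (q) : A
      (k) : B
    (t (q) (q) (k)) : A
      x_A : A
      (q) : A
      x_B : B
    (t x_A (q) x_B) : A
      (q) : A
    (f (q)) : B
  (t (t (q) (q) (k)) (t x_A (q) x_B) (f (q))) : A
      (q) : A
      x_A : A
      (k) : B
    (t (q) x_A (k)) : A
    (k) : B
      x_A : A
    (f x_A) : B
  (t (t (q) x_A (k)) (k) (f x_A)) : ✗ arg 1 at [1, 1] has sort B, expected A
    (q) : A
  (f (q)) : B


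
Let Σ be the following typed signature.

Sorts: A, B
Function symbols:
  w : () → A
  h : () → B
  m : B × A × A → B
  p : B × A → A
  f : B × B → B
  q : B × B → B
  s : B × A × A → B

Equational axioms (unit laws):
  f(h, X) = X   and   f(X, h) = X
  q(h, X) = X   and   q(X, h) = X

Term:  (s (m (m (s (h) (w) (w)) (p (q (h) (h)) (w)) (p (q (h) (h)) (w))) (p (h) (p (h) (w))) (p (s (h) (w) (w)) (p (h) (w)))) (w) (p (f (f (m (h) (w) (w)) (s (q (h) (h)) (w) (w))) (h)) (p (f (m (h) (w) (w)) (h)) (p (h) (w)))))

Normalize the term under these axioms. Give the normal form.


normal form = (s (m (m (s (h) (w) (w)) (p (h) (w)) (p (h) (w))) (p (h) (p (h) (w))) (p (s (h) (w) (w)) (p (h) (w)))) (w) (p (f (m (h) (w) (w)) (s (h) (w) (w))) (p (m (h) (w) (w)) (p (h) (w)))))

1. (s (m (m (s (h) (w) (w)) (p (q (h) (h)) (w)) (p (q (h) (h)) (w))) (p (h) (p (h) (w))) (p (s (h) (w) (w)) (p (h) (w)))) (w) (p (f (f (m (h) (w) (w)) (s (q (h) (h)) (w) (w))) (h)) (p (f (m (h) (w) (w)) (h)) (p (h) (w)))))  →  (s (m (m (s (h) (w) (w)) (p (h) (w)) (p (q (h) (h)) (w))) (p (h) (p (h) (w))) (p (s (h) (w) (w)) (p (h) (w)))) (w) (p (f (f (m (h) (w) (w)) (s (q (h) (h)) (w) (w))) (h)) (p (f (m (h) (w) (w)) (h)) (p (h) (w)))))
2. (s (m (m (s (h) (w) (w)) (p (h) (w)) (p (q (h) (h)) (w))) (p (h) (p (h) (w))) (p (s (h) (w) (w)) (p (h) (w)))) (w) (p (f (f (m (h) (w) (w)) (s (q (h) (h)) (w) (w))) (h)) (p (f (m (h) (w) (w)) (h)) (p (h) (w)))))  →  (s (m (m (s (h) (w) (w)) (p (h) (w)) (p (h) (w))) (p (h) (p (h) (w))) (p (s (h) (w) (w)) (p (h) (w)))) (w) (p (f (f (m (h) (w) (w)) (s (q (h) (h)) (w) (w))) (h)) (p (f (m (h) (w) (w)) (h)) (p (h) (w)))))
3. (s (m (m (s (h) (w) (w)) (p (h) (w)) (p (h) (w))) (p (h) (p (h) (w))) (p (s (h) (w) (w)) (p (h) (w)))) (w) (p (f (f (m (h) (w) (w)) (s (q (h) (h)) (w) (w))) (h)) (p (f (m (h) (w) (w)) (h)) (p (h) (w)))))  →  (s (m (m (s (h) (w) (w)) (p (h) (w)) (p (h) (w))) (p (h) (p (h) (w))) (p (s (h) (w) (w)) (p (h) (w)))) (w) (p (f (m (h) (w) (w)) (s (q (h) (h)) (w) (w))) (p (f (m (h) (w) (w)) (h)) (p (h) (w)))))
4. (s (m (m (s (h) (w) (w)) (p (h) (w)) (p (h) (w))) (p (h) (p (h) (w))) (p (s (h) (w) (w)) (p (h) (w)))) (w) (p (f (m (h) (w) (w)) (s (q (h) (h)) (w) (w))) (p (f (m (h) (w) (w)) (h)) (p (h) (w)))))  →  (s (m (m (s (h) (w) (w)) (p (h) (w)) (p (h) (w))) (p (h) (p (h) (w))) (p (s (h) (w) (w)) (p (h) (w)))) (w) (p (f (m (h) (w) (w)) (s (h) (w) (w))) (p (f (m (h) (w) (w)) (h)) (p (h) (w)))))
5. (s (m (m (s (h) (w) (w)) (p (h) (w)) (p (h) (w))) (p (h) (p (h) (w))) (p (s (h) (w) (w)) (p (h) (w)))) (w) (p (f (m (h) (w) (w)) (s (h) (w) (w))) (p (f (m (h) (w) (w)) (h)) (p (h) (w)))))  →  (s (m (m (s (h) (w) (w)) (p (h) (w)) (p (h) (w))) (p (h) (p (h) (w))) (p (s (h) (w) (w)) (p (h) (w)))) (w) (p (f (m (h) (w) (w)) (s (h) (w) (w))) (p (m (h) (w) (w)) (p (h) (w)))))


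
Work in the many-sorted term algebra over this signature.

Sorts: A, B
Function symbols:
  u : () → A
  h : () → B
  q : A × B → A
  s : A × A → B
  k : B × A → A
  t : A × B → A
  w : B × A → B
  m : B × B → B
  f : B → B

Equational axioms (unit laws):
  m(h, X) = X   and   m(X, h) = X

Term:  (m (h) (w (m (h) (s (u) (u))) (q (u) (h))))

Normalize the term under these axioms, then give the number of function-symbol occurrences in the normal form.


1. (m (h) (w (m (h) (s (u) (u))) (q (u) (h))))  →  (w (m (h) (s (u) (u))) (q (u) (h)))
2. (w (m (h) (s (u) (u))) (q (u) (h)))  →  (w (s (u) (u)) (q (u) (h)))
normal form: (w (s (u) (u)) (q (u) (h)))

size = 7


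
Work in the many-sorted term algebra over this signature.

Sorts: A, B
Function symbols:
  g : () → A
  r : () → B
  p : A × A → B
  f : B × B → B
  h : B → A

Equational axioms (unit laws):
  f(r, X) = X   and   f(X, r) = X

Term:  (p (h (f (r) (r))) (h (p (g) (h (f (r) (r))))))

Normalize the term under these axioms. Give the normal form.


normal form = (p (h (r)) (h (p (g) (h (r)))))

1. (p (h (f (r) (r))) (h (p (g) (h (f (r) (r))))))  →  (p (h (r)) (h (p (g) (h (f (r) (r))))))
2. (p (h (r)) (h (p (g) (h (f (r) (r))))))  →  (p (h (r)) (h (p (g) (h (r)))))


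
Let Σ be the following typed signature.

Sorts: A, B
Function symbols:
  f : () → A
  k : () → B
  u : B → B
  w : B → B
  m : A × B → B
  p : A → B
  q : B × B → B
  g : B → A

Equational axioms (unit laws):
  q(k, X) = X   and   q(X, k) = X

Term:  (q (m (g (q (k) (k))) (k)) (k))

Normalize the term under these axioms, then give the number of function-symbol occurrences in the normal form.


1. (q (m (g (q (k) (k))) (k)) (k))  →  (m (g (q (k) (k))) (k))
2. (m (g (q (k) (k))) (k))  →  (m (g (k)) (k))
normal form: (m (g (k)) (k))

size = 4


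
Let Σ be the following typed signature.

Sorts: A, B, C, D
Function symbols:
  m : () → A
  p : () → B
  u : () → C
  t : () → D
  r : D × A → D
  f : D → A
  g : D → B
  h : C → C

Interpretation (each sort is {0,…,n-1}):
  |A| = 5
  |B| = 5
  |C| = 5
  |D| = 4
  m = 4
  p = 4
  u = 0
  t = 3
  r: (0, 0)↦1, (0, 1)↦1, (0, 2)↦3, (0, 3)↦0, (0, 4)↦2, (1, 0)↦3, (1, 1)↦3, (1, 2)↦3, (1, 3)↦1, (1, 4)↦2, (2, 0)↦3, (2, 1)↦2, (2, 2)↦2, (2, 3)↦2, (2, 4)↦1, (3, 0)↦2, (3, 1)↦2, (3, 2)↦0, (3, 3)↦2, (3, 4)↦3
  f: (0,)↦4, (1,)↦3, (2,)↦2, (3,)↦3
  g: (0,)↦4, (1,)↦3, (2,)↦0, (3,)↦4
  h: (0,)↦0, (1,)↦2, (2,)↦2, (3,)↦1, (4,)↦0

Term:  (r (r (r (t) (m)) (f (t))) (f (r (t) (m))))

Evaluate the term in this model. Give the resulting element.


value = 2

  t = 3
  m = 4
  (r (t) (m)) = r(3, 4) = 3
  t = 3
  (f (t)) = f(3,) = 3
  (r (r (t) (m)) (f (t))) = r(3, 3) = 2
  t = 3
  m = 4
  (r (t) (m)) = r(3, 4) = 3
  (f (r (t) (m))) = f(3,) = 3
  (r (r (r (t) (m)) (f (t))) (f (r (t) (m)))) = r(2, 3) = 2


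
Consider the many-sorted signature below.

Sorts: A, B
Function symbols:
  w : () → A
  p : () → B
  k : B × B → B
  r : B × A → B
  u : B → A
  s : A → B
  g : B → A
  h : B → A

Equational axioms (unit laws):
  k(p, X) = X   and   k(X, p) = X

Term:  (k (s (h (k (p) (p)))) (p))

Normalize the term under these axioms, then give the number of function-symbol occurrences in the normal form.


size = 3

1. (k (s (h (k (p) (p)))) (p))  →  (s (h (k (p) (p))))
2. (s (h (k (p) (p))))  →  (s (h (p)))
normal form: (s (h (p)))


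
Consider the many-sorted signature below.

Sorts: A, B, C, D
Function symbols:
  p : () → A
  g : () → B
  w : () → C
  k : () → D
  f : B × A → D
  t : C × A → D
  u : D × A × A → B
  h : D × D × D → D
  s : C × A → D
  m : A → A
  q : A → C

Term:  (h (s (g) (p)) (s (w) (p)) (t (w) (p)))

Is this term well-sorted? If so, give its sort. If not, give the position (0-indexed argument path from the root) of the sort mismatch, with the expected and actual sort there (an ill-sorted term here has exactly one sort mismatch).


ill-sorted at position [0, 0]: expected C, got B

    (g) : B
    (p) : A
  (s (g) (p)) : ✗ arg 0 at [0, 0] has sort B, expected C
    (w) : C
    (p) : A
  (s (w) (p)) : D
    (w) : C
    (p) : A
  (t (w) (p)) : D


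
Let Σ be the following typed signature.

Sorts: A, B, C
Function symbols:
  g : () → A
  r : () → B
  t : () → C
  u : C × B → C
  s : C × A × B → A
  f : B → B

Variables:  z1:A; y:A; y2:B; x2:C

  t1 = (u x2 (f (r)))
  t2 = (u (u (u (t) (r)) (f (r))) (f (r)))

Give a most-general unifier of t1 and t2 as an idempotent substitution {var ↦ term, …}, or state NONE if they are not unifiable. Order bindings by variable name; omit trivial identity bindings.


{x2 ↦ (u (u (t) (r)) (f (r)))}


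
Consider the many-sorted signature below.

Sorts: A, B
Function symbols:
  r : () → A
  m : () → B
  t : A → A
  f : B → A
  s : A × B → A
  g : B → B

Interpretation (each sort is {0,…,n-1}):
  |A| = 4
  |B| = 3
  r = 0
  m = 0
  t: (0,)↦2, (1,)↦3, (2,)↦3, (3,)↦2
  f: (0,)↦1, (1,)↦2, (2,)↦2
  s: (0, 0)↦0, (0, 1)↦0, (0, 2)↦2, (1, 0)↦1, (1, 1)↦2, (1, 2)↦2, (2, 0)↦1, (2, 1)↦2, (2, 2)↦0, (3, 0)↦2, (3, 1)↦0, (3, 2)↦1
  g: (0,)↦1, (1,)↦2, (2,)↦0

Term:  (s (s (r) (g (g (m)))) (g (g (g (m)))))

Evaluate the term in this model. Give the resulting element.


  r = 0
  m = 0
  (g (m)) = g(0,) = 1
  (g (g (m))) = g(1,) = 2
  (s (r) (g (g (m)))) = s(0, 2) = 2
  m = 0
  (g (m)) = g(0,) = 1
  (g (g (m))) = g(1,) = 2
  (g (g (g (m)))) = g(2,) = 0
  (s (s (r) (g (g (m)))) (g (g (g (m))))) = s(2, 0) = 1

value = 1


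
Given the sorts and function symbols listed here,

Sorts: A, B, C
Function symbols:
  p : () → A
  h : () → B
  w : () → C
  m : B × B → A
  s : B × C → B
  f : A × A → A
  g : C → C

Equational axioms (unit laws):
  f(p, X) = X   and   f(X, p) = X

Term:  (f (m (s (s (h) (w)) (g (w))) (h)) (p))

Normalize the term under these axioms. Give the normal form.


1. (f (m (s (s (h) (w)) (g (w))) (h)) (p))  →  (m (s (s (h) (w)) (g (w))) (h))

normal form = (m (s (s (h) (w)) (g (w))) (h))


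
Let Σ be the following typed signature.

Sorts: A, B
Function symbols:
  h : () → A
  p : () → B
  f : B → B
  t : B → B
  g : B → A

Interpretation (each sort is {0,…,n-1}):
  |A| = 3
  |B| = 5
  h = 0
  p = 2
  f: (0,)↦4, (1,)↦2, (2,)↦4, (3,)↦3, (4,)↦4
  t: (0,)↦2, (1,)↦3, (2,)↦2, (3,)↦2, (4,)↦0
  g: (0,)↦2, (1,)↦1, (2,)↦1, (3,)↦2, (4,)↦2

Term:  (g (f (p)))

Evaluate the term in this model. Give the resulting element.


value = 2

  p = 2
  (f (p)) = f(2,) = 4
  (g (f (p))) = g(4,) = 2


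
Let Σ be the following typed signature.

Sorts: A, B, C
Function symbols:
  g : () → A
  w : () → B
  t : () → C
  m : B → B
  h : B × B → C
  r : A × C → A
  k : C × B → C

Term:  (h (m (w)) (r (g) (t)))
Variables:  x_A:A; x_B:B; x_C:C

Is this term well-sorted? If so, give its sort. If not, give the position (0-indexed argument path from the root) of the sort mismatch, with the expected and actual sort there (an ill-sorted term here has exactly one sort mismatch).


    (w) : B
  (m (w)) : B
    (g) : A
    (t) : C
  (r (g) (t)) : A
(h (m (w)) (r (g) (t))) : ✗ arg 1 at [1] has sort A, expected B

ill-sorted at position [1]: expected B, got A


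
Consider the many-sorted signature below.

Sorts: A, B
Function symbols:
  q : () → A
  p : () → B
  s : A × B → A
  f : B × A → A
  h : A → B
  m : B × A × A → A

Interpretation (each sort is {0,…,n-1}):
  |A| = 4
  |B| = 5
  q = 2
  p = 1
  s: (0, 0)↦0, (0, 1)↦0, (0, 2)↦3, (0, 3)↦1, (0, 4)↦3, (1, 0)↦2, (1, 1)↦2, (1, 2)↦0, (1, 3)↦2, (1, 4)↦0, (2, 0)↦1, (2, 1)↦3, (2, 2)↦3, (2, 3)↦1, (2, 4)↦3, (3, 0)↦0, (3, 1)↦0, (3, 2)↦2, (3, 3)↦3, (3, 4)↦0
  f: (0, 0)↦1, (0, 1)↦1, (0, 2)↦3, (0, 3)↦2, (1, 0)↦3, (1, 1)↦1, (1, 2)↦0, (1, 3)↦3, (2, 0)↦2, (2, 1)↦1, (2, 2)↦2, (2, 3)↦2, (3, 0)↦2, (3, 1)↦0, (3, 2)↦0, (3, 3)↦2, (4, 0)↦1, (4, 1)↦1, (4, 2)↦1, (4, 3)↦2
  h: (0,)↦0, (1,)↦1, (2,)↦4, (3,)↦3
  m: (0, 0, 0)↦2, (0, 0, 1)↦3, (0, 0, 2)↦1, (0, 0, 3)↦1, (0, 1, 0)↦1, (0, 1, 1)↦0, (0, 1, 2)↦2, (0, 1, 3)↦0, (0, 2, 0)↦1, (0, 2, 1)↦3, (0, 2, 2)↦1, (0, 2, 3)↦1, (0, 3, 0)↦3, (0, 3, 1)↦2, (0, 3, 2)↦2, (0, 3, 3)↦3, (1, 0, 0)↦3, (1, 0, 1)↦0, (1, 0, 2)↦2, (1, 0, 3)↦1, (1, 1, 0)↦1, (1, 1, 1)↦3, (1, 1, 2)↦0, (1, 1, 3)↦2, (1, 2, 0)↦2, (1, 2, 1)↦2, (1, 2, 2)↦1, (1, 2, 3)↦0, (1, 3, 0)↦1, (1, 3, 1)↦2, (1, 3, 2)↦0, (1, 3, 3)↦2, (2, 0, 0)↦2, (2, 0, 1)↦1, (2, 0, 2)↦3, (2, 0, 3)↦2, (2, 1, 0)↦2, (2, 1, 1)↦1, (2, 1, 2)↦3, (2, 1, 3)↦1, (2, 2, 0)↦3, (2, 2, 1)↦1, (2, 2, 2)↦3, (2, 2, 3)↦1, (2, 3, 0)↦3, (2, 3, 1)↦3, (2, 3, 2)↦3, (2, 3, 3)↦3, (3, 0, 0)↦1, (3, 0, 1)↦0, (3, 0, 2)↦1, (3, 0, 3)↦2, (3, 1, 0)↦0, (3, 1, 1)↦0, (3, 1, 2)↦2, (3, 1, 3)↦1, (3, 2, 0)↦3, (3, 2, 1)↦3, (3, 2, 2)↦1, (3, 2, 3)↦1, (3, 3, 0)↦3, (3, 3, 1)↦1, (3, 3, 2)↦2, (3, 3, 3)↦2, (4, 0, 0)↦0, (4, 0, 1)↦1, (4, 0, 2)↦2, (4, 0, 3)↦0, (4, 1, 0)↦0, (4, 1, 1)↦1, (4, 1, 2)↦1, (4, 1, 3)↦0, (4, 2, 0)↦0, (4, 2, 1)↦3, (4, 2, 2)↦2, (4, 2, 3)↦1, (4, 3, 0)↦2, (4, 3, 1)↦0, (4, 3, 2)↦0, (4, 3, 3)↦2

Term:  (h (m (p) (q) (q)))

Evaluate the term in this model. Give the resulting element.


value = 1

  p = 1
  q = 2
  q = 2
  (m (p) (q) (q)) = m(1, 2, 2) = 1
  (h (m (p) (q) (q))) = h(1,) = 1


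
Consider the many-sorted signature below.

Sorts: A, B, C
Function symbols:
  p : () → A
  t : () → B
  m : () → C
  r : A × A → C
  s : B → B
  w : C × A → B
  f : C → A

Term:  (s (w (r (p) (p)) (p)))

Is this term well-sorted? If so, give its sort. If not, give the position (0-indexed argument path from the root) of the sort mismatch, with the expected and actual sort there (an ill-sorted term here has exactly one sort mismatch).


      (p) : A
      (p) : A
    (r (p) (p)) : C
    (p) : A
  (w (r (p) (p)) (p)) : B
(s (w (r (p) (p)) (p))) : B

well-sorted; sort = B


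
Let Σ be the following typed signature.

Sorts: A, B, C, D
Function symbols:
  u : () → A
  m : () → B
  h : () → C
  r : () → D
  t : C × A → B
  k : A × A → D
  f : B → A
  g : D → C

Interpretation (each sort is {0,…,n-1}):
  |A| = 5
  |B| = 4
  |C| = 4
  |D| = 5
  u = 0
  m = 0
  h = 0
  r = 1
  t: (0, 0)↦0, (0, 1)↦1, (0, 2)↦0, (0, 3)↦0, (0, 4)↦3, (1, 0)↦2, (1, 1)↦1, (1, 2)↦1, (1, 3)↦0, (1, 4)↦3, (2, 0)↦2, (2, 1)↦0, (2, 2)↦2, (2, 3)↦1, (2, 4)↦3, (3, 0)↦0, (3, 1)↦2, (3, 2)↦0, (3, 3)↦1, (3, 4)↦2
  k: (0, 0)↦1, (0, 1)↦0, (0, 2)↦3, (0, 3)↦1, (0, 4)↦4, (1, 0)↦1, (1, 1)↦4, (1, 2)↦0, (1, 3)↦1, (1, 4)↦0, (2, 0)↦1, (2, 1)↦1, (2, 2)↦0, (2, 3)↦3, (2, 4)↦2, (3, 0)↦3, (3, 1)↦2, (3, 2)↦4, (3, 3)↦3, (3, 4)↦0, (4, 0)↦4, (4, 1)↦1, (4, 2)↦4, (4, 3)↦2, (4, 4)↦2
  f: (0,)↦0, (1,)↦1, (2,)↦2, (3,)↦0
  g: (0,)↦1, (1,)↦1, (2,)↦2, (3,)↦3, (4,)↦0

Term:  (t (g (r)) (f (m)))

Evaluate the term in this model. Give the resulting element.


value = 2

  r = 1
  (g (r)) = g(1,) = 1
  m = 0
  (f (m)) = f(0,) = 0
  (t (g (r)) (f (m))) = t(1, 0) = 2


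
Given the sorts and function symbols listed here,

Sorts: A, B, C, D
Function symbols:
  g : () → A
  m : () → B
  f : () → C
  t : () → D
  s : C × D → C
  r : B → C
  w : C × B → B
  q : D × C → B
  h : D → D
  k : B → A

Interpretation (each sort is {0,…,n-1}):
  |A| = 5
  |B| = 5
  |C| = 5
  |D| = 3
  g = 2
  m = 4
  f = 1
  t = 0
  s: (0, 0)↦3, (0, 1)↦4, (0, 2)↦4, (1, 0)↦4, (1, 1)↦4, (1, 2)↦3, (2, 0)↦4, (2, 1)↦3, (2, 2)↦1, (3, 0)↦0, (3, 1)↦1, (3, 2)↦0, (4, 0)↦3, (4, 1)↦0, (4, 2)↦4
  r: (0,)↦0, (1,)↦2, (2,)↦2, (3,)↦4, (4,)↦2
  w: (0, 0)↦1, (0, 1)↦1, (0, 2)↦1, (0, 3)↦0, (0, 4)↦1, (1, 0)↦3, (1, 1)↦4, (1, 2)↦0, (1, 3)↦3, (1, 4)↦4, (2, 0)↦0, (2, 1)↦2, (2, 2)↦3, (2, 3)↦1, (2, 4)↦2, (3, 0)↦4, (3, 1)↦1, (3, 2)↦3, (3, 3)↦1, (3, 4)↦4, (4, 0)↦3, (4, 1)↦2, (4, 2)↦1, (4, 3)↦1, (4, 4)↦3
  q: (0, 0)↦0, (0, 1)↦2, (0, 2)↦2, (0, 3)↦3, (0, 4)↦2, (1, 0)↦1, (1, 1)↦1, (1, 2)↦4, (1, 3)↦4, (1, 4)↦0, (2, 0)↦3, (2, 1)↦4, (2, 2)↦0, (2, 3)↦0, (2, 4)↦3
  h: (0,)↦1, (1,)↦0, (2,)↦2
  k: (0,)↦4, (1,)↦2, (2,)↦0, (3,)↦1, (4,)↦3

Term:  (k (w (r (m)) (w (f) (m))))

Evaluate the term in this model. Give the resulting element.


value = 0

  m = 4
  (r (m)) = r(4,) = 2
  f = 1
  m = 4
  (w (f) (m)) = w(1, 4) = 4
  (w (r (m)) (w (f) (m))) = w(2, 4) = 2
  (k (w (r (m)) (w (f) (m)))) = k(2,) = 0


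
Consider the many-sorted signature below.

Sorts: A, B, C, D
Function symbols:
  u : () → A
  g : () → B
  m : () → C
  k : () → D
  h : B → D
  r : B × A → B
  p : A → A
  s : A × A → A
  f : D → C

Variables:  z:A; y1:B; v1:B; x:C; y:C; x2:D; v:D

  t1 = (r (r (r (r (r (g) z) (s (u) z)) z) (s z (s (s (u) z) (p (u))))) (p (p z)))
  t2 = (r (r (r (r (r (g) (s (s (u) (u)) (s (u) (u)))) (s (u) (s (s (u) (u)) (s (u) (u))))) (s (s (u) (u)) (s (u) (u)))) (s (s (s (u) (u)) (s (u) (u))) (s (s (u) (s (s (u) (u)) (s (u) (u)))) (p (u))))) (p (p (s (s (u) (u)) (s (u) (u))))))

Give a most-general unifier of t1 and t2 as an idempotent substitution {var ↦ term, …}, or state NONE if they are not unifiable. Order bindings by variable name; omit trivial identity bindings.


{z ↦ (s (s (u) (u)) (s (u) (u)))}


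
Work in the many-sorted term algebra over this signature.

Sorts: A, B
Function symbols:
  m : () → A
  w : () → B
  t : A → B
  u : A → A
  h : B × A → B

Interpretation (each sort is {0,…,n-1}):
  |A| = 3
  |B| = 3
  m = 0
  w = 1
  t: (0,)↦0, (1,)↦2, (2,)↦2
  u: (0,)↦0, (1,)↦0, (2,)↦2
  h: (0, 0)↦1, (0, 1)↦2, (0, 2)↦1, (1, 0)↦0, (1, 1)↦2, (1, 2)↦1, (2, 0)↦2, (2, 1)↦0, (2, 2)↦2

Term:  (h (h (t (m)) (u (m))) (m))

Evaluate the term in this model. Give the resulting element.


  m = 0
  (t (m)) = t(0,) = 0
  m = 0
  (u (m)) = u(0,) = 0
  (h (t (m)) (u (m))) = h(0, 0) = 1
  m = 0
  (h (h (t (m)) (u (m))) (m)) = h(1, 0) = 0

value = 0


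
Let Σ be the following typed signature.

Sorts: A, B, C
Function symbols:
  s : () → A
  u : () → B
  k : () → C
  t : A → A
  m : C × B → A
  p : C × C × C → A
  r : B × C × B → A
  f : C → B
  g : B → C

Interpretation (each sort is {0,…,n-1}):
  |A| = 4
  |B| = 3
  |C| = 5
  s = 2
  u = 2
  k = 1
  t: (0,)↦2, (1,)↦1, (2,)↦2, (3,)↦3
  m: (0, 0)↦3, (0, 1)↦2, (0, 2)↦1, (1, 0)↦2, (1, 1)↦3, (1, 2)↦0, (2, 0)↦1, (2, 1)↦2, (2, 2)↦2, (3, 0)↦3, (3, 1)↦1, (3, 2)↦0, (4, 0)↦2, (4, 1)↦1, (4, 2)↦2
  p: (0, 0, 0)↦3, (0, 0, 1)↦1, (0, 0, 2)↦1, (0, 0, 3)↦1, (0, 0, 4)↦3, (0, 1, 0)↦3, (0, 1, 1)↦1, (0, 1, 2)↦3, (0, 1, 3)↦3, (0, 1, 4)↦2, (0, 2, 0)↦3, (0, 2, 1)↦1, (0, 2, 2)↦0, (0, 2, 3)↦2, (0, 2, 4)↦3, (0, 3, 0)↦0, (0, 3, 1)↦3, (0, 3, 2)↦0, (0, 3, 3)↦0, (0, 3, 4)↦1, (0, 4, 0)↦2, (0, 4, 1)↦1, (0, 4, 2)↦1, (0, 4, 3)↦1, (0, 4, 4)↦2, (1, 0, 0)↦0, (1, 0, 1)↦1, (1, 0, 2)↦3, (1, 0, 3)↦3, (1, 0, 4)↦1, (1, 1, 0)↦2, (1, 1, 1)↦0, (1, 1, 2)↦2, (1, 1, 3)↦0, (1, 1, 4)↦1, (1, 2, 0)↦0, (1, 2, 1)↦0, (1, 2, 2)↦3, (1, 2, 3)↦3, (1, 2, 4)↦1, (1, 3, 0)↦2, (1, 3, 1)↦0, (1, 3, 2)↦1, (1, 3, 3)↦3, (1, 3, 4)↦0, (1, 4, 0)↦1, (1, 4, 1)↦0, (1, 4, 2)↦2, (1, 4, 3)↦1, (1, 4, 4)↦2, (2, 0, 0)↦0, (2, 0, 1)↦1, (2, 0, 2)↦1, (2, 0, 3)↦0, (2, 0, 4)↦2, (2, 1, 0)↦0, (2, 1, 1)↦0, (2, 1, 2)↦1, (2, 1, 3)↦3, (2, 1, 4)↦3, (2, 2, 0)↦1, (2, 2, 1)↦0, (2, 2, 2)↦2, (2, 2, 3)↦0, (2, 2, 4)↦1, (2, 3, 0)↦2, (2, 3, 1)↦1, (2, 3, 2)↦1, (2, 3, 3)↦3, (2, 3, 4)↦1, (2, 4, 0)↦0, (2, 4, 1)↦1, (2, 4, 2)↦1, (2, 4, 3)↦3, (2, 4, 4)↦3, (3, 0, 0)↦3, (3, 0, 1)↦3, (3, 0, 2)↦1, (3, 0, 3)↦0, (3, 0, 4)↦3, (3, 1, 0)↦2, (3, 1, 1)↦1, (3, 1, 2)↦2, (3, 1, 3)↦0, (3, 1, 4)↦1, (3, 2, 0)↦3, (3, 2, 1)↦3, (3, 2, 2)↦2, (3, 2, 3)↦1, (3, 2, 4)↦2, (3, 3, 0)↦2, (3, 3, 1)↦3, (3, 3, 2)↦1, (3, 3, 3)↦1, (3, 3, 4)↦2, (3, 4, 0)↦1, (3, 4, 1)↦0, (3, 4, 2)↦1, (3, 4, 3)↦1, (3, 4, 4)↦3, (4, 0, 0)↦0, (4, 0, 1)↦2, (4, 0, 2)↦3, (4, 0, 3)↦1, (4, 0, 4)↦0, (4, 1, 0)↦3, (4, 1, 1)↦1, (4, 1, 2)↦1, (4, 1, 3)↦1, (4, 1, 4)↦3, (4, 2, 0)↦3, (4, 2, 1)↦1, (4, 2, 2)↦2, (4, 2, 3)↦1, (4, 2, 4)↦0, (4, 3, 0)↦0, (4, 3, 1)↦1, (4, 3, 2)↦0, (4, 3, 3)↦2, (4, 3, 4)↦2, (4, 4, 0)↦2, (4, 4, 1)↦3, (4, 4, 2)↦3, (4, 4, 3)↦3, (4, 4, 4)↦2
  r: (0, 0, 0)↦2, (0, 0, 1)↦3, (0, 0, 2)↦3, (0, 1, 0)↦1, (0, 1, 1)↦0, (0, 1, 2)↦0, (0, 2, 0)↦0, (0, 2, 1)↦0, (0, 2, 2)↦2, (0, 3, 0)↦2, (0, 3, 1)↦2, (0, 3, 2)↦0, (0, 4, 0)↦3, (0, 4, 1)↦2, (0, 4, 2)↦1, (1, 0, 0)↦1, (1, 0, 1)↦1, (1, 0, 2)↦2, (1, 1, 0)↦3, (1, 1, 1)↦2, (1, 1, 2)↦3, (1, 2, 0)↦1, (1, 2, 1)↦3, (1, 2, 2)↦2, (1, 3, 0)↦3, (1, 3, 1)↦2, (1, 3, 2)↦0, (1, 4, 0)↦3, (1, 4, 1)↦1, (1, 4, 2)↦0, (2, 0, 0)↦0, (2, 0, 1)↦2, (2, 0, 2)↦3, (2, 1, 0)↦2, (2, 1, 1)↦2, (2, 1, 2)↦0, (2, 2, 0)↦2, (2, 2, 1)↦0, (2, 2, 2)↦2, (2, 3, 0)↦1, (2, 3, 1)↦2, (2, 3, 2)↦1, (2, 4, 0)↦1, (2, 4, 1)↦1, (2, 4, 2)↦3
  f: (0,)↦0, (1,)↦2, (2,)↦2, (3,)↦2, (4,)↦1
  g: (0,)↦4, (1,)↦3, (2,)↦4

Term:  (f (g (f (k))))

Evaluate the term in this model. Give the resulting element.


value = 1

  k = 1
  (f (k)) = f(1,) = 2
  (g (f (k))) = g(2,) = 4
  (f (g (f (k)))) = f(4,) = 1


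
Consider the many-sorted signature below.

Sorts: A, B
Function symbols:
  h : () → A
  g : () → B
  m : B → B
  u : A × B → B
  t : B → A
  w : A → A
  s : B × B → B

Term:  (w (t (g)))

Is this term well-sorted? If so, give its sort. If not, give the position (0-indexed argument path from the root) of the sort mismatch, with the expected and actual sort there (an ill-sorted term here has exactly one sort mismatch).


    (g) : B
  (t (g)) : A
(w (t (g))) : A

well-sorted; sort = A


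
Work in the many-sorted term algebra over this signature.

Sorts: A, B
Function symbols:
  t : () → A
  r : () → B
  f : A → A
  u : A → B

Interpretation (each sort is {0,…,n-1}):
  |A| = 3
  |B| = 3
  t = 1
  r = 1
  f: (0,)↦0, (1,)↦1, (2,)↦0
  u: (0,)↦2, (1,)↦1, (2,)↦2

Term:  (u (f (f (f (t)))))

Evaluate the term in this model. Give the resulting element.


  t = 1
  (f (t)) = f(1,) = 1
  (f (f (t))) = f(1,) = 1
  (f (f (f (t)))) = f(1,) = 1
  (u (f (f (f (t))))) = u(1,) = 1

value = 1
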